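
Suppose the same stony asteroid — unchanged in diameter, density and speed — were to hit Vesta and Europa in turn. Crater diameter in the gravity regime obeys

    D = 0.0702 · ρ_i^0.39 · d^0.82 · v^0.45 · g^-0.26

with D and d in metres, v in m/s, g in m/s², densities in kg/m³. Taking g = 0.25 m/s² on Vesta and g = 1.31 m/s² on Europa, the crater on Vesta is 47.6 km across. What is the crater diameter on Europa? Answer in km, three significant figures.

All impactor-dependent factors cancel in the ratio, leaving D_Europa/D_Vesta = (g_Europa/g_Vesta)^-0.26.
(1.31/0.25)^-0.26 = 5.240^-0.26 = 0.6501
D_Europa = 0.6501 × 47.6 km = 30.9 km

D ≈ 30.9 km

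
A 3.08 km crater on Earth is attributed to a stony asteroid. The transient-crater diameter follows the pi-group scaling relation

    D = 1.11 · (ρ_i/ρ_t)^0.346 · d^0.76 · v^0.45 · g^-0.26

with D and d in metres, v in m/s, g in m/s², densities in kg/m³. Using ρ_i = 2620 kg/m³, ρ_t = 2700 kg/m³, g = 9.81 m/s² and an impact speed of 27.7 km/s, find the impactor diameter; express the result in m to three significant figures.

Rearranging for d: d = [D / (1.11 · (2620/2700)^0.346 · 27700^0.45 · 9.81^-0.26)]^(1/0.76).
D = 3080 m.
(2620/2700)^0.346 = 0.9896
27700^0.45 = 99.80
9.81^-0.26 = 0.5523
Denominator = 1.11 × 0.9896 × 99.80 × 0.5523 = 60.55
D / 60.55 = 3080 / 60.55 = 50.87
d = 50.87^(1/0.76) = 50.87^1.3158 = 175.9 m

d ≈ 176 m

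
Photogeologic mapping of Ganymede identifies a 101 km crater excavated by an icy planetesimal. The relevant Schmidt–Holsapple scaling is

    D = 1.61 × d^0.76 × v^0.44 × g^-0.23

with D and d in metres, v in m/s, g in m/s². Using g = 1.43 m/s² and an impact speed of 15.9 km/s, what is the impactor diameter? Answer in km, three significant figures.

Rearranging for d: d = [D / (1.61 · 15900^0.44 · 1.43^-0.23)]^(1/0.76).
D = 101000 m.
15900^0.44 = 70.57
1.43^-0.23 = 0.9210
Denominator = 1.61 × 70.57 × 0.9210 = 104.6
D / 104.6 = 101000 / 104.6 = 965.6
d = 965.6^(1/0.76) = 965.6^1.3158 = 8461 m

d ≈ 8.46 km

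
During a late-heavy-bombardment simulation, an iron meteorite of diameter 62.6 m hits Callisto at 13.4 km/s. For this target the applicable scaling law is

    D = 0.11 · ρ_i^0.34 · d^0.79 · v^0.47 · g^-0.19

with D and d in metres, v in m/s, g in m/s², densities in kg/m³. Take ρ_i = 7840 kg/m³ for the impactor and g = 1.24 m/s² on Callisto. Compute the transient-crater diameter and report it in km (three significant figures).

In SI units: v = 13400 m/s.
ρ_i^0.34 = 7840^0.34 = 21.09
d^0.79 = 62.6^0.79 = 26.26
v^0.47 = 13400^0.47 = 87.04
g^-0.19 = 1.24^-0.19 = 0.9600
D = 0.11 × 21.09 × 26.26 × 87.04 × 0.9600 = 5090 m
   = 5.090 km

D ≈ 5.09 km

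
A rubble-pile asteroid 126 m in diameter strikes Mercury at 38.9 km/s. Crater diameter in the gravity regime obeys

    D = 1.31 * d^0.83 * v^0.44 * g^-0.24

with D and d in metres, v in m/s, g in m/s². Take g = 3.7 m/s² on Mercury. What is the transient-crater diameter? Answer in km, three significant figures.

In SI units: v = 38900 m/s.
d^0.83 = 126^0.83 = 55.37
v^0.44 = 38900^0.44 = 104.6
g^-0.24 = 3.7^-0.24 = 0.7305
D = 1.31 × 55.37 × 104.6 × 0.7305 = 5542 m
   = 5.542 km

D ≈ 5.54 km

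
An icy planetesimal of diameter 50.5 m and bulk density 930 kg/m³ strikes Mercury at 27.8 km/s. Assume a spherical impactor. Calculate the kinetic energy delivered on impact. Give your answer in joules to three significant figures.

E ≈ 2.42 × 10^16 J

v = 27800 m/s.
Mass m = (π/6) ρ d³ = (π/6) × 930 × (50.5)³ = 6.271 × 10^7 kg
E = ½ m v² = 0.5 × 6.271 × 10^7 × (27800)² = 2.423 × 10^16 J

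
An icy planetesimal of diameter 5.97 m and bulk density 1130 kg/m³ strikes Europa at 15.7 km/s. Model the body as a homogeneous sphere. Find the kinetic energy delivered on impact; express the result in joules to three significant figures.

E ≈ 1.55 × 10^13 J

v = 15700 m/s.
Mass m = (π/6) ρ d³ = (π/6) × 1130 × (5.97)³ = 1.259 × 10^5 kg
E = ½ m v² = 0.5 × 1.259 × 10^5 × (15700)² = 1.552 × 10^13 J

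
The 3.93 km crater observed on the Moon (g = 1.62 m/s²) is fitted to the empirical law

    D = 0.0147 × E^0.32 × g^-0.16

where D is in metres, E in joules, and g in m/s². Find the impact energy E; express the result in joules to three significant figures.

E ≈ 1.16 × 10^17 J

Rearranging: E = [D / (0.0147 · g^-0.16)]^(1/0.32).
D = 3930 m.
g^-0.16 = 1.62^-0.16 = 0.9257
D / (0.0147 × 0.9257) = 3930 / (0.01361) = 2.888 × 10^5
E = (2.888 × 10^5)^3.125 = 1.160 × 10^17 J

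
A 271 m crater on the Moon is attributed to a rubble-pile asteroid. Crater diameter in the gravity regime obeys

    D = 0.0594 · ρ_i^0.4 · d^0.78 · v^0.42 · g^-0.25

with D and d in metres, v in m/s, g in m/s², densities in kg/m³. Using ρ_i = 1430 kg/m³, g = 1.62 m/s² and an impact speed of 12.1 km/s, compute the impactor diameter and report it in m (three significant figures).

Rearranging for d: d = [D / (0.0594 · 1430^0.4 · 12100^0.42 · 1.62^-0.25)]^(1/0.78).
1430^0.4 = 18.29
12100^0.42 = 51.85
1.62^-0.25 = 0.8864
Denominator = 0.0594 × 18.29 × 51.85 × 0.8864 = 49.93
D / 49.93 = 271 / 49.93 = 5.428
d = 5.428^(1/0.78) = 5.428^1.2821 = 8.747 m

d ≈ 8.75 m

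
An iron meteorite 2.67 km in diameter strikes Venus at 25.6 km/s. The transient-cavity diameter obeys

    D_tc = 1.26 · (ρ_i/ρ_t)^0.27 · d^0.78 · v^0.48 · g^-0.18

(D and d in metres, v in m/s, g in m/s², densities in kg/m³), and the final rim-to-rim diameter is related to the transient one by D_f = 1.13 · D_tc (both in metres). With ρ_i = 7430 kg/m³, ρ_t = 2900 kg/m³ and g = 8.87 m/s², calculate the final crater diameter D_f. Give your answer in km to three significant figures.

In SI: d = 2670 m, v = 25600 m/s.
(ρ_i/ρ_t)^0.27 = (7430/2900)^0.27 = 1.289
d^0.78 = 2670^0.78 = 470.6
v^0.48 = 25600^0.48 = 130.6
g^-0.18 = 8.87^-0.18 = 0.6751
D_tc = 1.26 × 1.289 × 470.6 × 130.6 × 0.6751 = 67390 m
D_f = 1.13 × 67390 = 76151 m
     = 76.15 km

D_f ≈ 76.2 km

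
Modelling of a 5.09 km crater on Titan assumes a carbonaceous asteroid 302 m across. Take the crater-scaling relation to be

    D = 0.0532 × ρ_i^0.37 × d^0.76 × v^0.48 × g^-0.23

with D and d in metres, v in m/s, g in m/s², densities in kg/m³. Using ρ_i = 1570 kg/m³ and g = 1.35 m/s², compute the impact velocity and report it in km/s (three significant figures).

v ≈ 11.2 km/s

Rearranging for v: v = [D / (0.0532 · 1570^0.37 · 302^0.76 · 1.35^-0.23)]^(1/0.48).
D = 5090 m.
1570^0.37 = 15.22
302^0.76 = 76.70
1.35^-0.23 = 0.9333
Denominator = 0.0532 × 15.22 × 76.70 × 0.9333 = 57.96
D / 57.96 = 5090 / 57.96 = 87.82
v = 87.82^(1/0.48) = 87.82^2.0833 = 11197 m/s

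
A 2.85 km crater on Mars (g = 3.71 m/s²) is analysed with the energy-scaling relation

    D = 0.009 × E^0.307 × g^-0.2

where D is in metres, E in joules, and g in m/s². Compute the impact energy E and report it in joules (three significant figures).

Rearranging: E = [D / (0.009 · g^-0.2)]^(1/0.307).
D = 2850 m.
g^-0.2 = 3.71^-0.2 = 0.7694
D / (0.009 × 0.7694) = 2850 / (6.925 × 10^-3) = 4.116 × 10^5
E = (4.116 × 10^5)^3.2573 = 1.941 × 10^18 J

E ≈ 1.94 × 10^18 J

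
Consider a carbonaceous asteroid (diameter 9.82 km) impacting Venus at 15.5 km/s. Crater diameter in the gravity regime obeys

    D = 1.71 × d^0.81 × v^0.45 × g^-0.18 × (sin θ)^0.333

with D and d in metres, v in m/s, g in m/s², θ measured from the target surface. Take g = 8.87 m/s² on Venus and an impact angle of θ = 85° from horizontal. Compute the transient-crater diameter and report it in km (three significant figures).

D ≈ 152 km

In SI units: d = 9820 m, v = 15500 m/s.
d^0.81 = 9820^0.81 = 1712
v^0.45 = 15500^0.45 = 76.85
g^-0.18 = 8.87^-0.18 = 0.6751
(sin 85°)^0.333 = 0.9962^0.333 = 0.9987
D = 1.71 × 1712 × 76.85 × 0.6751 × 0.9987 = 1.517 × 10^5 m
   = 151.7 km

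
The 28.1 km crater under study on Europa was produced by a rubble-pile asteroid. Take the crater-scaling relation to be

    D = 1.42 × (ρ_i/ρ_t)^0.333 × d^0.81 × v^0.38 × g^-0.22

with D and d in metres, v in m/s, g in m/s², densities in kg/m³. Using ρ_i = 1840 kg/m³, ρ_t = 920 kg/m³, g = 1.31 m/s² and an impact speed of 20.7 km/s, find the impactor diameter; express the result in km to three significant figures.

d ≈ 1.54 km

Rearranging for d: d = [D / (1.42 · (1840/920)^0.333 · 20700^0.38 · 1.31^-0.22)]^(1/0.81).
D = 28100 m.
(1840/920)^0.333 = 1.260
20700^0.38 = 43.66
1.31^-0.22 = 0.9423
Denominator = 1.42 × 1.260 × 43.66 × 0.9423 = 73.61
D / 73.61 = 28100 / 73.61 = 381.7
d = 381.7^(1/0.81) = 381.7^1.2346 = 1540 m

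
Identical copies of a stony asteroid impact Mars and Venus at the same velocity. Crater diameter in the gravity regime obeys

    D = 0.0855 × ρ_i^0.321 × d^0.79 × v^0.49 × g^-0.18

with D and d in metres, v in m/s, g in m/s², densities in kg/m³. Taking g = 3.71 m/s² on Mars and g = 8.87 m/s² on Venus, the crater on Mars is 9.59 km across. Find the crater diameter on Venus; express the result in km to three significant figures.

D ≈ 8.20 km

All impactor-dependent factors cancel in the ratio, leaving D_Venus/D_Mars = (g_Venus/g_Mars)^-0.18.
(8.87/3.71)^-0.18 = 2.391^-0.18 = 0.8548
D_Venus = 0.8548 × 9.59 km = 8.20 km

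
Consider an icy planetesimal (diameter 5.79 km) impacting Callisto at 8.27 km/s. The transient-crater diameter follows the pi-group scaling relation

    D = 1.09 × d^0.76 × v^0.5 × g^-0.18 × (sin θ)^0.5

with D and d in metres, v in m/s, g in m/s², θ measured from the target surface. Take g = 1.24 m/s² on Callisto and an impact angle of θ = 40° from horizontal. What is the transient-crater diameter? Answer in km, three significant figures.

D ≈ 55.3 km

In SI units: d = 5790 m, v = 8270 m/s.
d^0.76 = 5790^0.76 = 723.8
v^0.5 = 8270^0.5 = 90.94
g^-0.18 = 1.24^-0.18 = 0.9620
(sin 40°)^0.5 = 0.6428^0.5 = 0.8017
D = 1.09 × 723.8 × 90.94 × 0.9620 × 0.8017 = 55333 m
   = 55.33 km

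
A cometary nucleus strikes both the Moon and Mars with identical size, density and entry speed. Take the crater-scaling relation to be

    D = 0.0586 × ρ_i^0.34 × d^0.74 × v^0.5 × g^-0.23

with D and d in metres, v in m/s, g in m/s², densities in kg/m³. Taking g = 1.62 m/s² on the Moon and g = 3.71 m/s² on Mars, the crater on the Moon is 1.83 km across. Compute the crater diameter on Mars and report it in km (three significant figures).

D ≈ 1.51 km

All impactor-dependent factors cancel in the ratio, leaving D_Mars/D_Moon = (g_Mars/g_Moon)^-0.23.
(3.71/1.62)^-0.23 = 2.290^-0.23 = 0.8265
D_Mars = 0.8265 × 1.83 km = 1.51 km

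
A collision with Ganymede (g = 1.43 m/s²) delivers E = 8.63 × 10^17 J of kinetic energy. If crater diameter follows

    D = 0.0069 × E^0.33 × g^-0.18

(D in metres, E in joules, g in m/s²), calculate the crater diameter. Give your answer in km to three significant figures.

E^0.33 = (8.63 × 10^17)^0.33 = 8.296 × 10^5
g^-0.18 = 1.43^-0.18 = 0.9376
D = 0.0069 × 8.296 × 10^5 × 0.9376 = 5367 m
   = 5.367 km

D ≈ 5.37 km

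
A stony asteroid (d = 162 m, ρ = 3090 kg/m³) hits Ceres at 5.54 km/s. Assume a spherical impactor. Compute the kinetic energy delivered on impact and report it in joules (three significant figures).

v = 5540 m/s.
Mass m = (π/6) ρ d³ = (π/6) × 3090 × (162)³ = 6.879 × 10^9 kg
E = ½ m v² = 0.5 × 6.879 × 10^9 × (5540)² = 1.056 × 10^17 J

E ≈ 1.06 × 10^17 J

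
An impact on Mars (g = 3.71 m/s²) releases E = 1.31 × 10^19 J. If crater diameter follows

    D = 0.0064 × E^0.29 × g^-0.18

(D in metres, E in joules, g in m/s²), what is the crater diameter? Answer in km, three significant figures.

E^0.29 = (1.31 × 10^19)^0.29 = 3.500 × 10^5
g^-0.18 = 3.71^-0.18 = 0.7898
D = 0.0064 × 3.500 × 10^5 × 0.7898 = 1769 m
   = 1.769 km

D ≈ 1.77 km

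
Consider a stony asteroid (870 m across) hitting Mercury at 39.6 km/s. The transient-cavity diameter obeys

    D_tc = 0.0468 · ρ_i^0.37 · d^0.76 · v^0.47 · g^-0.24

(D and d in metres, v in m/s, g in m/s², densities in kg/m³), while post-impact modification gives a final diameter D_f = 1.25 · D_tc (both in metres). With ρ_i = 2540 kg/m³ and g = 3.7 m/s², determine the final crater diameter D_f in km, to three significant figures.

D_f ≈ 19.3 km

v = 39600 m/s.
ρ_i^0.37 = 2540^0.37 = 18.19
d^0.76 = 870^0.76 = 171.4
v^0.47 = 39600^0.47 = 144.8
g^-0.24 = 3.7^-0.24 = 0.7305
D_tc = 0.0468 × 18.19 × 171.4 × 144.8 × 0.7305 = 15430 m
D_f = 1.25 × 15430 = 19288 m
     = 19.29 km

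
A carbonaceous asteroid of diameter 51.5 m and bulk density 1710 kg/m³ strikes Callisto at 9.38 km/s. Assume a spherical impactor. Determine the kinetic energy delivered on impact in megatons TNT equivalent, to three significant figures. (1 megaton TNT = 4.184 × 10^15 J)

v = 9380 m/s.
Mass m = (π/6) ρ d³ = (π/6) × 1710 × (51.5)³ = 1.223 × 10^8 kg
E = ½ m v² = 0.5 × 1.223 × 10^8 × (9380)² = 5.380 × 10^15 J
   = 5.380 × 10^15 / 4.184×10^15 = 1.286 Mt

E ≈ 1.29 Mt TNT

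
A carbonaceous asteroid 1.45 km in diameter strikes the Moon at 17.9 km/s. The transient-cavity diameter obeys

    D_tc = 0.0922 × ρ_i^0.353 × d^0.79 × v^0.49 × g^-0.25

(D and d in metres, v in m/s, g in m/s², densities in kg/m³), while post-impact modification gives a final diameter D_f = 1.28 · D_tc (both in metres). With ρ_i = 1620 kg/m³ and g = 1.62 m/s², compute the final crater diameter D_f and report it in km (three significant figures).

In SI: d = 1450 m, v = 17900 m/s.
ρ_i^0.353 = 1620^0.353 = 13.58
d^0.79 = 1450^0.79 = 314.4
v^0.49 = 17900^0.49 = 121.3
g^-0.25 = 1.62^-0.25 = 0.8864
D_tc = 0.0922 × 13.58 × 314.4 × 121.3 × 0.8864 = 42330 m
D_f = 1.28 × 42330 = 54182 m
     = 54.18 km

D_f ≈ 54.2 km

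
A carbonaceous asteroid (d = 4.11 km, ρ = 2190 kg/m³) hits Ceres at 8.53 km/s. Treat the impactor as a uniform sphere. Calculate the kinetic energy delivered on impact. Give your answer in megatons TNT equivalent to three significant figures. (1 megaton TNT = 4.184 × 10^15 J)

d = 4110 m; v = 8530 m/s.
Mass m = (π/6) ρ d³ = (π/6) × 2190 × (4110)³ = 7.961 × 10^13 kg
E = ½ m v² = 0.5 × 7.961 × 10^13 × (8530)² = 2.896 × 10^21 J
   = 2.896 × 10^21 / 4.184×10^15 = 6.922 × 10^5 Mt

E ≈ 6.92 × 10^5 Mt TNT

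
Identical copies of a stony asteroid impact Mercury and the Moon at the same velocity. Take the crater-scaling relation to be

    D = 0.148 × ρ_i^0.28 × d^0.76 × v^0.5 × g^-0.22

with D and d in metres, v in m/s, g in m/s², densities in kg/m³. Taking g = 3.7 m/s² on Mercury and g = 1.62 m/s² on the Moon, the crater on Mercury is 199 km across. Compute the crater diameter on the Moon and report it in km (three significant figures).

D ≈ 239 km

All impactor-dependent factors cancel in the ratio, leaving D_Moon/D_Mercury = (g_Moon/g_Mercury)^-0.22.
(1.62/3.7)^-0.22 = 0.4378^-0.22 = 1.199
D_Moon = 1.199 × 199 km = 239 km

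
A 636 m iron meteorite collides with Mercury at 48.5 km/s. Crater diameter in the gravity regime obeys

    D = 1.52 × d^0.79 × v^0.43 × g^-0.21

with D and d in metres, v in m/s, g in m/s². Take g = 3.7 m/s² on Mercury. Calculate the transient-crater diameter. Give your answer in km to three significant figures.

D ≈ 19.6 km

In SI units: v = 48500 m/s.
d^0.79 = 636^0.79 = 164.0
v^0.43 = 48500^0.43 = 103.5
g^-0.21 = 3.7^-0.21 = 0.7598
D = 1.52 × 164.0 × 103.5 × 0.7598 = 19603 m
   = 19.60 km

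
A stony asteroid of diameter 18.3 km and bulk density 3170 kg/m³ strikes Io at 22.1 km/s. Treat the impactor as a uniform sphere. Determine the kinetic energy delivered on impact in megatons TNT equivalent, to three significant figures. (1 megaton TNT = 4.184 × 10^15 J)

d = 18300 m; v = 22100 m/s.
Mass m = (π/6) ρ d³ = (π/6) × 3170 × (18300)³ = 1.017 × 10^16 kg
E = ½ m v² = 0.5 × 1.017 × 10^16 × (22100)² = 2.484 × 10^24 J
   = 2.484 × 10^24 / 4.184×10^15 = 5.937 × 10^8 Mt

E ≈ 5.94 × 10^8 Mt TNT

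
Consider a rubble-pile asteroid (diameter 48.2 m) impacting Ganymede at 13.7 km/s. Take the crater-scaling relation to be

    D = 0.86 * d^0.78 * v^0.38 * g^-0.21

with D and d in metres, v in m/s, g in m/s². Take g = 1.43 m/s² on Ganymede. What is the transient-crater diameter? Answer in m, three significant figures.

In SI units: v = 13700 m/s.
d^0.78 = 48.2^0.78 = 20.55
v^0.38 = 13700^0.38 = 37.32
g^-0.21 = 1.43^-0.21 = 0.9276
D = 0.86 × 20.55 × 37.32 × 0.9276 = 611.8 m

D ≈ 612 m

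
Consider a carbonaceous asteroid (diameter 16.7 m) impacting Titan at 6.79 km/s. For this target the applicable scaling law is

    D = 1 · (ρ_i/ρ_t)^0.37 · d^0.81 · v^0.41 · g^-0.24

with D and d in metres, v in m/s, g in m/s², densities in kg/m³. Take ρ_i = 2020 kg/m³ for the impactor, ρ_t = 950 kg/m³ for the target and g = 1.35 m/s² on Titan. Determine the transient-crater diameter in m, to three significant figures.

D ≈ 448 m

In SI units: v = 6790 m/s.
(ρ_i/ρ_t)^0.37 = (2020/950)^0.37 = 1.322
d^0.81 = 16.7^0.81 = 9.781
v^0.41 = 6790^0.41 = 37.24
g^-0.24 = 1.35^-0.24 = 0.9305
D = 1 × 1.322 × 9.781 × 37.24 × 0.9305 = 448.1 m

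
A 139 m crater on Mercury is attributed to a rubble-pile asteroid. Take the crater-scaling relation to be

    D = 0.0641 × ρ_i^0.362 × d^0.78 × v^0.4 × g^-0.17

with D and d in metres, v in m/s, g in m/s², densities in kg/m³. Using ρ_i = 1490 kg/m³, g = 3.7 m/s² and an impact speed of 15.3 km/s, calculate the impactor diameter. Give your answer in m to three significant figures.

d ≈ 6.06 m

Rearranging for d: d = [D / (0.0641 · 1490^0.362 · 15300^0.4 · 3.7^-0.17)]^(1/0.78).
1490^0.362 = 14.08
15300^0.4 = 47.19
3.7^-0.17 = 0.8006
Denominator = 0.0641 × 14.08 × 47.19 × 0.8006 = 34.10
D / 34.10 = 139 / 34.10 = 4.076
d = 4.076^(1/0.78) = 4.076^1.2821 = 6.059 m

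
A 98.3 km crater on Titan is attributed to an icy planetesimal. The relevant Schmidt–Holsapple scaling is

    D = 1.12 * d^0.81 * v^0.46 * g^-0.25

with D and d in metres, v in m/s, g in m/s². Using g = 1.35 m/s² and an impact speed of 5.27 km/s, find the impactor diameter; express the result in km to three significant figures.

d ≈ 10.7 km

Rearranging for d: d = [D / (1.12 · 5270^0.46 · 1.35^-0.25)]^(1/0.81).
D = 98300 m.
5270^0.46 = 51.53
1.35^-0.25 = 0.9277
Denominator = 1.12 × 51.53 × 0.9277 = 53.54
D / 53.54 = 98300 / 53.54 = 1836
d = 1836^(1/0.81) = 1836^1.2346 = 10705 m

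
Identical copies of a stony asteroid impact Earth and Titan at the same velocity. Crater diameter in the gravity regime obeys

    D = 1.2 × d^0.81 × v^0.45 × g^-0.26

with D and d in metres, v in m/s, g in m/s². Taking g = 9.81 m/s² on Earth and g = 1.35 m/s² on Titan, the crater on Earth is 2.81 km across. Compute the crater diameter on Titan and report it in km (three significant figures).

D ≈ 4.71 km

All impactor-dependent factors cancel in the ratio, leaving D_Titan/D_Earth = (g_Titan/g_Earth)^-0.26.
(1.35/9.81)^-0.26 = 0.1376^-0.26 = 1.675
D_Titan = 1.675 × 2.81 km = 4.71 km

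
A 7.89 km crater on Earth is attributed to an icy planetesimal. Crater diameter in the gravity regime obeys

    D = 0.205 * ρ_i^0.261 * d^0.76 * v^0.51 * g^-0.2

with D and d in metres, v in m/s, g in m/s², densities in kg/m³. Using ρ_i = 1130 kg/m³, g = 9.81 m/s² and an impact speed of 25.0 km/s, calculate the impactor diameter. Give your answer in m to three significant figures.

d ≈ 197 m

Rearranging for d: d = [D / (0.205 · 1130^0.261 · 25000^0.51 · 9.81^-0.2)]^(1/0.76).
D = 7890 m.
1130^0.261 = 6.264
25000^0.51 = 175.0
9.81^-0.2 = 0.6334
Denominator = 0.205 × 6.264 × 175.0 × 0.6334 = 142.3
D / 142.3 = 7890 / 142.3 = 55.45
d = 55.45^(1/0.76) = 55.45^1.3158 = 197.1 m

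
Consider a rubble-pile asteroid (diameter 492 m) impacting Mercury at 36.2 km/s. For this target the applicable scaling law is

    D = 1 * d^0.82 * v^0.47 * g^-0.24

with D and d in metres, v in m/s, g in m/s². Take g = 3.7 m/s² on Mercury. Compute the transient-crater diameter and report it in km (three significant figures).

In SI units: v = 36200 m/s.
d^0.82 = 492^0.82 = 161.2
v^0.47 = 36200^0.47 = 138.9
g^-0.24 = 3.7^-0.24 = 0.7305
D = 1 × 161.2 × 138.9 × 0.7305 = 16356 m
   = 16.36 km

D ≈ 16.4 km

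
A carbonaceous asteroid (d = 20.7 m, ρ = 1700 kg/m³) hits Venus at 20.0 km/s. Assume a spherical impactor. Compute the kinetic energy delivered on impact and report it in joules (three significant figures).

E ≈ 1.58 × 10^15 J

v = 20000 m/s.
Mass m = (π/6) ρ d³ = (π/6) × 1700 × (20.7)³ = 7.895 × 10^6 kg
E = ½ m v² = 0.5 × 7.895 × 10^6 × (20000)² = 1.579 × 10^15 J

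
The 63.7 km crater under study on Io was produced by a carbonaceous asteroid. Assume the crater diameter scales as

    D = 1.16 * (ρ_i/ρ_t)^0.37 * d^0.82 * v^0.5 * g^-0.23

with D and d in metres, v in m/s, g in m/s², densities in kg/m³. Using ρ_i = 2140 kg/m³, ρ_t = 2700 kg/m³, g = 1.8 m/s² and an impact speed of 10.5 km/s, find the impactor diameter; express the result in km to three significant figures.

Rearranging for d: d = [D / (1.16 · (2140/2700)^0.37 · 10500^0.5 · 1.8^-0.23)]^(1/0.82).
D = 63700 m.
(2140/2700)^0.37 = 0.9176
10500^0.5 = 102.5
1.8^-0.23 = 0.8735
Denominator = 1.16 × 0.9176 × 102.5 × 0.8735 = 95.30
D / 95.30 = 63700 / 95.30 = 668.4
d = 668.4^(1/0.82) = 668.4^1.2195 = 2787 m

d ≈ 2.79 km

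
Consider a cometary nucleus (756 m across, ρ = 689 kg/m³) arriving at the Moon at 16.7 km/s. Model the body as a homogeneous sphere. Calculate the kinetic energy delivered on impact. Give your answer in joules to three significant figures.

E ≈ 2.17 × 10^19 J

v = 16700 m/s.
Mass m = (π/6) ρ d³ = (π/6) × 689 × (756)³ = 1.559 × 10^11 kg
E = ½ m v² = 0.5 × 1.559 × 10^11 × (16700)² = 2.174 × 10^19 J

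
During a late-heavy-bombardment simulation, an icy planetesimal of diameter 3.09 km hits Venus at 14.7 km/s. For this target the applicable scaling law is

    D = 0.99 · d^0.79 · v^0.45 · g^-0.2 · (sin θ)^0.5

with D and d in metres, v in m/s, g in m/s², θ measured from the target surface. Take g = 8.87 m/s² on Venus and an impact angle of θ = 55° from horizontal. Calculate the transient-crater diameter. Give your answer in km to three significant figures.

In SI units: d = 3090 m, v = 14700 m/s.
d^0.79 = 3090^0.79 = 571.6
v^0.45 = 14700^0.45 = 75.04
g^-0.2 = 8.87^-0.2 = 0.6463
(sin 55°)^0.5 = 0.8192^0.5 = 0.9051
D = 0.99 × 571.6 × 75.04 × 0.6463 × 0.9051 = 24840 m
   = 24.84 km

D ≈ 24.8 km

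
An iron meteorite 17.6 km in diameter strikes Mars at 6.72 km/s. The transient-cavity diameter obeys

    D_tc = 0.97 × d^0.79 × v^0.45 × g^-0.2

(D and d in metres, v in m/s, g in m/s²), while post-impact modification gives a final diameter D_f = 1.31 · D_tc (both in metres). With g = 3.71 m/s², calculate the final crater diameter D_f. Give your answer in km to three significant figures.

In SI: d = 17600 m, v = 6720 m/s.
d^0.79 = 17600^0.79 = 2259
v^0.45 = 6720^0.45 = 52.76
g^-0.2 = 3.71^-0.2 = 0.7694
D_tc = 0.97 × 2259 × 52.76 × 0.7694 = 88950 m
D_f = 1.31 × 88950 = 1.165 × 10^5 m
     = 116.5 km

D_f ≈ 117 km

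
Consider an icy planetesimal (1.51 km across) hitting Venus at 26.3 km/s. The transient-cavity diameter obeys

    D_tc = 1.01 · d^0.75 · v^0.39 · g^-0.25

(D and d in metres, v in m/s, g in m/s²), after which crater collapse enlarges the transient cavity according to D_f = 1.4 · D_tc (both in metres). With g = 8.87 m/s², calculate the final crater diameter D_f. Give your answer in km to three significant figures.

D_f ≈ 10.5 km

In SI: d = 1510 m, v = 26300 m/s.
d^0.75 = 1510^0.75 = 242.2
v^0.39 = 26300^0.39 = 52.94
g^-0.25 = 8.87^-0.25 = 0.5795
D_tc = 1.01 × 242.2 × 52.94 × 0.5795 = 7505 m
D_f = 1.4 × 7505 = 10507 m
     = 10.51 km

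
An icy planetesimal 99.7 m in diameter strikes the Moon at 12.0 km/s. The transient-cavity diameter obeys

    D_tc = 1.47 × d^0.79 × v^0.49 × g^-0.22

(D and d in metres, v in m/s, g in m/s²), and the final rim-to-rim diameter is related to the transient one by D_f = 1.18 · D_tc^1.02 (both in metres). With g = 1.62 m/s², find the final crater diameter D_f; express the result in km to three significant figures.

D_f ≈ 7.00 km

v = 12000 m/s.
d^0.79 = 99.7^0.79 = 37.93
v^0.49 = 12000^0.49 = 99.72
g^-0.22 = 1.62^-0.22 = 0.8993
D_tc = 1.47 × 37.93 × 99.72 × 0.8993 = 5000 m
D_f = 1.18 × (5000)^1.02 = 6996 m
     = 6.996 km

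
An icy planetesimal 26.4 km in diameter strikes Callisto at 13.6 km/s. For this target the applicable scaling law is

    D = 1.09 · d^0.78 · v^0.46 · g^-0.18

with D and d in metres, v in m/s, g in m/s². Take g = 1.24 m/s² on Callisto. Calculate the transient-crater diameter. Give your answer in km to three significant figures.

D ≈ 235 km

In SI units: d = 26400 m, v = 13600 m/s.
d^0.78 = 26400^0.78 = 2811
v^0.46 = 13600^0.46 = 79.69
g^-0.18 = 1.24^-0.18 = 0.9620
D = 1.09 × 2811 × 79.69 × 0.9620 = 2.349 × 10^5 m
   = 234.9 km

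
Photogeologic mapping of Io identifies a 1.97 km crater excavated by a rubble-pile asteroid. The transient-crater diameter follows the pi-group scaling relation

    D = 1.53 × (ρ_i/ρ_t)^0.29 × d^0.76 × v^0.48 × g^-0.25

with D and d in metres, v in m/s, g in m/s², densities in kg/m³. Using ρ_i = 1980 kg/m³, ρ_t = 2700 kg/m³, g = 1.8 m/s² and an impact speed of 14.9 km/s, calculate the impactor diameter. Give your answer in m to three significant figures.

Rearranging for d: d = [D / (1.53 · (1980/2700)^0.29 · 14900^0.48 · 1.8^-0.25)]^(1/0.76).
D = 1970 m.
(1980/2700)^0.29 = 0.9140
14900^0.48 = 100.7
1.8^-0.25 = 0.8633
Denominator = 1.53 × 0.9140 × 100.7 × 0.8633 = 121.6
D / 121.6 = 1970 / 121.6 = 16.20
d = 16.20^(1/0.76) = 16.20^1.3158 = 39.04 m

d ≈ 39.0 m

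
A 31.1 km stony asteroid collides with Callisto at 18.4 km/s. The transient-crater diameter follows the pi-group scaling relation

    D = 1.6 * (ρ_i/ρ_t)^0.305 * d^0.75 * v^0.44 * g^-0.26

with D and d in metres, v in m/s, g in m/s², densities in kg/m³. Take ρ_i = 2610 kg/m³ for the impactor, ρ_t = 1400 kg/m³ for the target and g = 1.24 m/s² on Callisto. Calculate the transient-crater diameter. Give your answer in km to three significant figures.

D ≈ 322 km

In SI units: d = 31100 m, v = 18400 m/s.
(ρ_i/ρ_t)^0.305 = (2610/1400)^0.305 = 1.209
d^0.75 = 31100^0.75 = 2342
v^0.44 = 18400^0.44 = 75.25
g^-0.26 = 1.24^-0.26 = 0.9456
D = 1.6 × 1.209 × 2342 × 75.25 × 0.9456 = 3.224 × 10^5 m
   = 322.4 km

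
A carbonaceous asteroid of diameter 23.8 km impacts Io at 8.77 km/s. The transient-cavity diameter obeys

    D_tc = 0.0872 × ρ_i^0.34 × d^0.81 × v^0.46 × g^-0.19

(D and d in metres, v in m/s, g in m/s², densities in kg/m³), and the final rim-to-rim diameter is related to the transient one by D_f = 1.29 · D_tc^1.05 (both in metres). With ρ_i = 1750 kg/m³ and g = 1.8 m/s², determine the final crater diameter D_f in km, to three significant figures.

In SI: d = 23800 m, v = 8770 m/s.
ρ_i^0.34 = 1750^0.34 = 12.67
d^0.81 = 23800^0.81 = 3508
v^0.46 = 8770^0.46 = 65.13
g^-0.19 = 1.8^-0.19 = 0.8943
D_tc = 0.0872 × 12.67 × 3508 × 65.13 × 0.8943 = 2.257 × 10^5 m
D_f = 1.29 × (2.257 × 10^5)^1.05 = 5.393 × 10^5 m
     = 539.3 km

D_f ≈ 539 km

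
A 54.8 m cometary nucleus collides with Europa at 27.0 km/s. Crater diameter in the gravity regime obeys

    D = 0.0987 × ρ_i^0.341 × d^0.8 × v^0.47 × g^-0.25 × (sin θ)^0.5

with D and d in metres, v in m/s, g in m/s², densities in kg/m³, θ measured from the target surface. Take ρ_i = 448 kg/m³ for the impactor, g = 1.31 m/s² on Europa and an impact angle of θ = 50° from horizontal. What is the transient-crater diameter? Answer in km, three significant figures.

D ≈ 1.93 km

In SI units: v = 27000 m/s.
ρ_i^0.341 = 448^0.341 = 8.018
d^0.8 = 54.8^0.8 = 24.61
v^0.47 = 27000^0.47 = 121.0
g^-0.25 = 1.31^-0.25 = 0.9347
(sin 50°)^0.5 = 0.7660^0.5 = 0.8752
D = 0.0987 × 8.018 × 24.61 × 121.0 × 0.9347 × 0.8752 = 1928 m
   = 1.928 km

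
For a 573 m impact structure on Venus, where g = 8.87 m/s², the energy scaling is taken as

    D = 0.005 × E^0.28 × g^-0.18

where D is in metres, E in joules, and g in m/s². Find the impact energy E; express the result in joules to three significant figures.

E ≈ 4.76 × 10^18 J

Rearranging: E = [D / (0.005 · g^-0.18)]^(1/0.28).
g^-0.18 = 8.87^-0.18 = 0.6751
D / (0.005 × 0.6751) = 573 / (3.376 × 10^-3) = 1.697 × 10^5
E = (1.697 × 10^5)^3.5714 = 4.756 × 10^18 J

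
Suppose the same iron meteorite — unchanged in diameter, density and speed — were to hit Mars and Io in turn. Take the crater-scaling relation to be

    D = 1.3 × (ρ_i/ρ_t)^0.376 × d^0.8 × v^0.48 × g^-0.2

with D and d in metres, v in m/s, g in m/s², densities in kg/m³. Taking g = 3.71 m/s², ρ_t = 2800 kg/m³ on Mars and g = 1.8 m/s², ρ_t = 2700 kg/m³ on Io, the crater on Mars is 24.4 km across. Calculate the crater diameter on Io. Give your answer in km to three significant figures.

The impactor-only factors (d, v, ρ_i) cancel in the ratio, leaving D_Io/D_Mars = (g_Io/g_Mars)^-0.2 · (ρ_t,Mars/ρ_t,Io)^0.376.
(1.8/3.71)^-0.2 = 0.4852^-0.2 = 1.156
(2800/2700)^0.376 = 1.037^0.376 = 1.014
Ratio = 1.156 × 1.014 = 1.172
D_Io = 1.172 × 24.4 km = 28.6 km

D ≈ 28.6 km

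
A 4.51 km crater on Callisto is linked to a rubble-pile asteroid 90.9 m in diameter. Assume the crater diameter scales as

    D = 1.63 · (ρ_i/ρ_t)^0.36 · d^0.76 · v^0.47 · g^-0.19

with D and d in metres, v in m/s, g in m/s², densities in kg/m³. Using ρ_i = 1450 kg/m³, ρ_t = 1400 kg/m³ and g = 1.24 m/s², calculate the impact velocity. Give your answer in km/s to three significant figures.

v ≈ 15.2 km/s

Rearranging for v: v = [D / (1.63 · (1450/1400)^0.36 · 90.9^0.76 · 1.24^-0.19)]^(1/0.47).
D = 4510 m.
(1450/1400)^0.36 = 1.013
90.9^0.76 = 30.80
1.24^-0.19 = 0.9600
Denominator = 1.63 × 1.013 × 30.80 × 0.9600 = 48.82
D / 48.82 = 4510 / 48.82 = 92.38
v = 92.38^(1/0.47) = 92.38^2.1277 = 15211 m/s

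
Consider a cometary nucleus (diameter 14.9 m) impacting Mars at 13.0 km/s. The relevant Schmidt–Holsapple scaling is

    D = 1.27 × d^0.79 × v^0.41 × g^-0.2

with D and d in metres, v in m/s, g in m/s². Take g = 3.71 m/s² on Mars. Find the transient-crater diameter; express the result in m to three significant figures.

In SI units: v = 13000 m/s.
d^0.79 = 14.9^0.79 = 8.449
v^0.41 = 13000^0.41 = 48.61
g^-0.2 = 3.71^-0.2 = 0.7694
D = 1.27 × 8.449 × 48.61 × 0.7694 = 401.3 m

D ≈ 401 m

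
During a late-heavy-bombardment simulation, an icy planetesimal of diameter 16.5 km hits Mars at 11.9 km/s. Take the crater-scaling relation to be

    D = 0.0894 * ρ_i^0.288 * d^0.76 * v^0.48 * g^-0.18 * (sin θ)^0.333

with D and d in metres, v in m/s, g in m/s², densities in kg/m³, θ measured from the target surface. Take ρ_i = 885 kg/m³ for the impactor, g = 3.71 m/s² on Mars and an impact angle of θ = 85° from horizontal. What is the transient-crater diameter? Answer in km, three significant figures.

D ≈ 72.2 km

In SI units: d = 16500 m, v = 11900 m/s.
ρ_i^0.288 = 885^0.288 = 7.059
d^0.76 = 16500^0.76 = 1604
v^0.48 = 11900^0.48 = 90.42
g^-0.18 = 3.71^-0.18 = 0.7898
(sin 85°)^0.333 = 0.9962^0.333 = 0.9987
D = 0.0894 × 7.059 × 1604 × 90.42 × 0.7898 × 0.9987 = 72194 m
   = 72.19 km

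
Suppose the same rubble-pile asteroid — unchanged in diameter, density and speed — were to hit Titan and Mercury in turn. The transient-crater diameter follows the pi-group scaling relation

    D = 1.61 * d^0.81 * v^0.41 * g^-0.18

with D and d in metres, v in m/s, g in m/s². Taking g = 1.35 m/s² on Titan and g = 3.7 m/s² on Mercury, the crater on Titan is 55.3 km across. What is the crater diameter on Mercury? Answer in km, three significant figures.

D ≈ 46.1 km

All impactor-dependent factors cancel in the ratio, leaving D_Mercury/D_Titan = (g_Mercury/g_Titan)^-0.18.
(3.7/1.35)^-0.18 = 2.741^-0.18 = 0.8340
D_Mercury = 0.8340 × 55.3 km = 46.1 km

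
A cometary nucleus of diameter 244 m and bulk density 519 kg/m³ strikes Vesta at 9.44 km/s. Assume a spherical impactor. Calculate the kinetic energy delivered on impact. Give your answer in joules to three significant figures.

v = 9440 m/s.
Mass m = (π/6) ρ d³ = (π/6) × 519 × (244)³ = 3.948 × 10^9 kg
E = ½ m v² = 0.5 × 3.948 × 10^9 × (9440)² = 1.759 × 10^17 J

E ≈ 1.76 × 10^17 J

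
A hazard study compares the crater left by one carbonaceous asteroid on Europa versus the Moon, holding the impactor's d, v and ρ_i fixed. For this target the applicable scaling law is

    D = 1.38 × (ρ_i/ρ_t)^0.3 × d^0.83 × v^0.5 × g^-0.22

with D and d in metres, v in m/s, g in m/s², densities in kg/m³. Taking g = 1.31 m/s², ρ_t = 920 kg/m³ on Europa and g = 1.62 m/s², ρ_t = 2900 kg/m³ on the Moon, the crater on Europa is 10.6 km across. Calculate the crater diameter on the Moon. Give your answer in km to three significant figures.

The impactor-only factors (d, v, ρ_i) cancel in the ratio, leaving D_Moon/D_Europa = (g_Moon/g_Europa)^-0.22 · (ρ_t,Europa/ρ_t,Moon)^0.3.
(1.62/1.31)^-0.22 = 1.237^-0.22 = 0.9543
(920/2900)^0.3 = 0.3172^0.3 = 0.7086
Ratio = 0.9543 × 0.7086 = 0.6762
D_Moon = 0.6762 × 10.6 km = 7.17 km

D ≈ 7.17 km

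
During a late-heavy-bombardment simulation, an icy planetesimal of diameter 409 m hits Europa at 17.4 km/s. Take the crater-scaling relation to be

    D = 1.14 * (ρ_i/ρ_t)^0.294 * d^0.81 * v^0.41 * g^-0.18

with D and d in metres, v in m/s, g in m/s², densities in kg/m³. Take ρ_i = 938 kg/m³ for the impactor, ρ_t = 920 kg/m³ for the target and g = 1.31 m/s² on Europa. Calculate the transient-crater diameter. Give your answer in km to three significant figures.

In SI units: v = 17400 m/s.
(ρ_i/ρ_t)^0.294 = (938/920)^0.294 = 1.006
d^0.81 = 409^0.81 = 130.5
v^0.41 = 17400^0.41 = 54.78
g^-0.18 = 1.31^-0.18 = 0.9526
D = 1.14 × 1.006 × 130.5 × 54.78 × 0.9526 = 7810 m
   = 7.810 km

D ≈ 7.81 km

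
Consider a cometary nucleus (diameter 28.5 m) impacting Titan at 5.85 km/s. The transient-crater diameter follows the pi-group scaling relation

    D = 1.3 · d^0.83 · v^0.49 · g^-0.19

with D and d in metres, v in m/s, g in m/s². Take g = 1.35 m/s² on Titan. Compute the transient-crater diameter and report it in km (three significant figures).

D ≈ 1.39 km

In SI units: v = 5850 m/s.
d^0.83 = 28.5^0.83 = 16.13
v^0.49 = 5850^0.49 = 70.13
g^-0.19 = 1.35^-0.19 = 0.9446
D = 1.3 × 16.13 × 70.13 × 0.9446 = 1389 m
   = 1.389 km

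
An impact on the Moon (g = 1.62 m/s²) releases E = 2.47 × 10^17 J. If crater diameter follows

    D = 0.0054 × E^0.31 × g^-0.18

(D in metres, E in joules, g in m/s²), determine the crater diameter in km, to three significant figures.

E^0.31 = (2.47 × 10^17)^0.31 = 2.465 × 10^5
g^-0.18 = 1.62^-0.18 = 0.9168
D = 0.0054 × 2.465 × 10^5 × 0.9168 = 1220 m
   = 1.220 km

D ≈ 1.22 km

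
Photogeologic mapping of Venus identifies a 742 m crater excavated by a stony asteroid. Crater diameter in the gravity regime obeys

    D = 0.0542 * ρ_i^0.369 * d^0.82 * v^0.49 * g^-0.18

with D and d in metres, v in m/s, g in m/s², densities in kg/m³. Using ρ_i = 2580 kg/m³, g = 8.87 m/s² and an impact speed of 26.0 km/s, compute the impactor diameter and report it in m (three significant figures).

Rearranging for d: d = [D / (0.0542 · 2580^0.369 · 26000^0.49 · 8.87^-0.18)]^(1/0.82).
2580^0.369 = 18.15
26000^0.49 = 145.7
8.87^-0.18 = 0.6751
Denominator = 0.0542 × 18.15 × 145.7 × 0.6751 = 96.76
D / 96.76 = 742 / 96.76 = 7.668
d = 7.668^(1/0.82) = 7.668^1.2195 = 11.99 m

d ≈ 12.0 m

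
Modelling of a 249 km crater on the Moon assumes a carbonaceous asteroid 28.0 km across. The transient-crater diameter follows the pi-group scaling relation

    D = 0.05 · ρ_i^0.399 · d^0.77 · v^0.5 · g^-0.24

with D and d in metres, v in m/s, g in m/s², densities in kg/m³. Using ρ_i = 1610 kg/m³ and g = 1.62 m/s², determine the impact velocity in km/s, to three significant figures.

Rearranging for v: v = [D / (0.05 · 1610^0.399 · 28000^0.77 · 1.62^-0.24)]^(1/0.5).
D = 249000 m.
1610^0.399 = 19.03
28000^0.77 = 2657
1.62^-0.24 = 0.8907
Denominator = 0.05 × 19.03 × 2657 × 0.8907 = 2252
D / 2252 = 249000 / 2252 = 110.6
v = 110.6^(1/0.5) = 110.6^2 = 12232 m/s

v ≈ 12.2 km/s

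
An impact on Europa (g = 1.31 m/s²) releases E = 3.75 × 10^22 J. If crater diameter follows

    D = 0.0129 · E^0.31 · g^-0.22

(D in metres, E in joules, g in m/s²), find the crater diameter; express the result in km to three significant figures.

E^0.31 = (3.75 × 10^22)^0.31 = 9.953 × 10^6
g^-0.22 = 1.31^-0.22 = 0.9423
D = 0.0129 × 9.953 × 10^6 × 0.9423 = 1.210 × 10^5 m
   = 121.0 km

D ≈ 121 km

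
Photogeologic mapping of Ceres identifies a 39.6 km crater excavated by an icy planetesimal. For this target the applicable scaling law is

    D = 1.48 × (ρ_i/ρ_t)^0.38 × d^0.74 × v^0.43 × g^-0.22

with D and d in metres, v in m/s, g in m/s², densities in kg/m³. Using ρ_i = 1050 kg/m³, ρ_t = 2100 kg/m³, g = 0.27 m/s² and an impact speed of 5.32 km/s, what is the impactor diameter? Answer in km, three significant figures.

Rearranging for d: d = [D / (1.48 · (1050/2100)^0.38 · 5320^0.43 · 0.27^-0.22)]^(1/0.74).
D = 39600 m.
(1050/2100)^0.38 = 0.7684
5320^0.43 = 40.01
0.27^-0.22 = 1.334
Denominator = 1.48 × 0.7684 × 40.01 × 1.334 = 60.70
D / 60.70 = 39600 / 60.70 = 652.4
d = 652.4^(1/0.74) = 652.4^1.3514 = 6361 m

d ≈ 6.36 km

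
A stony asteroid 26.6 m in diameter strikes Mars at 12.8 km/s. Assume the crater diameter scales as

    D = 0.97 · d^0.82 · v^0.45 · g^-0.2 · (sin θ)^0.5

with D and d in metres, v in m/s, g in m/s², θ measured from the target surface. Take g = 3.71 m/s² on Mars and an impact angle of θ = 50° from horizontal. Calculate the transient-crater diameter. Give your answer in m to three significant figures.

D ≈ 679 m

In SI units: v = 12800 m/s.
d^0.82 = 26.6^0.82 = 14.74
v^0.45 = 12800^0.45 = 70.51
g^-0.2 = 3.71^-0.2 = 0.7694
(sin 50°)^0.5 = 0.7660^0.5 = 0.8752
D = 0.97 × 14.74 × 70.51 × 0.7694 × 0.8752 = 678.9 m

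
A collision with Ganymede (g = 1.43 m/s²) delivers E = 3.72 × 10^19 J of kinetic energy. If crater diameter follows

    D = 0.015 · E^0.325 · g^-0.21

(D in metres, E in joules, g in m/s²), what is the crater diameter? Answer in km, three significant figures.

D ≈ 31.9 km

E^0.325 = (3.72 × 10^19)^0.325 = 2.293 × 10^6
g^-0.21 = 1.43^-0.21 = 0.9276
D = 0.015 × 2.293 × 10^6 × 0.9276 = 31905 m
   = 31.90 km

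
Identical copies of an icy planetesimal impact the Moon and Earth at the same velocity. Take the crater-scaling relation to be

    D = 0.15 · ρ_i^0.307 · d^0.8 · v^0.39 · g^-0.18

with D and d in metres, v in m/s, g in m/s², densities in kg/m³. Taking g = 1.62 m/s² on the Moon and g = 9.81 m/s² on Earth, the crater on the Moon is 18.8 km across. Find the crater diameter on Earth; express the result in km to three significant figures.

D ≈ 13.6 km

All impactor-dependent factors cancel in the ratio, leaving D_Earth/D_Moon = (g_Earth/g_Moon)^-0.18.
(9.81/1.62)^-0.18 = 6.056^-0.18 = 0.7231
D_Earth = 0.7231 × 18.8 km = 13.6 km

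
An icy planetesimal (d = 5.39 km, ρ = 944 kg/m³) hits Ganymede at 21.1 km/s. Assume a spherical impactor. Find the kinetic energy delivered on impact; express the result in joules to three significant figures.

d = 5390 m; v = 21100 m/s.
Mass m = (π/6) ρ d³ = (π/6) × 944 × (5390)³ = 7.740 × 10^13 kg
E = ½ m v² = 0.5 × 7.740 × 10^13 × (21100)² = 1.723 × 10^22 J

E ≈ 1.72 × 10^22 J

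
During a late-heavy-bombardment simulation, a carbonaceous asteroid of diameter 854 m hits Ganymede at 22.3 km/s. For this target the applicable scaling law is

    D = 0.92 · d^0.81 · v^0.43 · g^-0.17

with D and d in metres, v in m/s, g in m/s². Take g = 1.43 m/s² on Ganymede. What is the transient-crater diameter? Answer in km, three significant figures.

D ≈ 15.2 km

In SI units: v = 22300 m/s.
d^0.81 = 854^0.81 = 236.9
v^0.43 = 22300^0.43 = 74.09
g^-0.17 = 1.43^-0.17 = 0.9410
D = 0.92 × 236.9 × 74.09 × 0.9410 = 15195 m
   = 15.20 km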